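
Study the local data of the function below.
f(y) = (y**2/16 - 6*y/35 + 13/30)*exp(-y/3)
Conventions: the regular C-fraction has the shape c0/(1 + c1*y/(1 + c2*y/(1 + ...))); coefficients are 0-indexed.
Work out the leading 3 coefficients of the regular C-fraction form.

Taylor coefficients (expand at 0): a_0 = 13/30, a_1 = -199/630, a_2 = 2173/15120.
c0 = a_0 = 13/30. Peel one level at a time: if S = 1 + c*y/S' with S'(0) = 1, then c is the y-coefficient of S and S' = c*y/(S - 1).
S_1 = c0/f = 1 + (199/273)*y + (119065/596232)*y^2 + ...; c1 = 199/273.
S_2 = c1*y/(S_1 - 1) = 1 + (-119065/434616)*y + ...; c2 = -119065/434616.

The regular C-fraction coefficients are [13/30, 199/273, -119065/434616].


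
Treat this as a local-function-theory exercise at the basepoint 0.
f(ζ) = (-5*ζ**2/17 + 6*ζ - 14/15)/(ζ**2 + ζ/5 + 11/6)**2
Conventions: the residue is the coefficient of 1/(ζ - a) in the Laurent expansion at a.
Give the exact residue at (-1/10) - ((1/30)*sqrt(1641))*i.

The factor ζ**2 + ζ/5 + 11/6 splits as (ζ - a)(ζ - a') with a = (-1/10) - ((1/30)*sqrt(1641))*i, a' = (-1/10) + ((1/30)*sqrt(1641))*i. At the order-2 pole a set g(ζ) = (ζ - a)^2*f(ζ) = [-5*ζ**2/17 + 6*ζ - 14/15] / (ζ - a')^2.
Order-2 pole: residue = g'(a); g'((-1/10) - ((1/30)*sqrt(1641))*i) = -((26425/5086553)*sqrt(1641))*i, so the residue is -((26425/5086553)*sqrt(1641))*i.

The residue is -((26425/5086553)*sqrt(1641))*i.


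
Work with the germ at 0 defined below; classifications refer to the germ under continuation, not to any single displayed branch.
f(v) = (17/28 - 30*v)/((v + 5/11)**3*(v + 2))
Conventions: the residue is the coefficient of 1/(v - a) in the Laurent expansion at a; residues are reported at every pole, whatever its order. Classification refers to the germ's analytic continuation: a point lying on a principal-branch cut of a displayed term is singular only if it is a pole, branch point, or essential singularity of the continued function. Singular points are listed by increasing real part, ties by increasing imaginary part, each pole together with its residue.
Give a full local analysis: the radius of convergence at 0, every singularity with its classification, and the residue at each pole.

Radius of convergence at 0: 5/11.
At -2: a pole of order 1; residue -2258707/137564.
At -5/11: a pole of order 3; residue 2258707/137564.

Denominator factor (v + 5/11)^3: pole of order 3 at -5/11, modulus 5/11.
Denominator factor (v + 2): pole of order 1 at -2, modulus 2.
The radius of convergence is the smallest modulus among the singular points: 5/11.
At the order-1 pole -2 set g(v) = (v - (-2))*f(v) = (17/28 - 30*v)/(v + 5/11)**3.
Simple pole: residue = g(a) at a = -2, which is -2258707/137564.
At the order-3 pole -5/11 set g(v) = (v - (-5/11))^3*f(v) = (17/28 - 30*v)/(v + 2).
Order-3 pole: residue = g''(a)/2; g''(-5/11) = 2258707/68782, so the residue is 2258707/137564.
List the singular points by increasing real part (a conjugate pair: the negative imaginary part first).


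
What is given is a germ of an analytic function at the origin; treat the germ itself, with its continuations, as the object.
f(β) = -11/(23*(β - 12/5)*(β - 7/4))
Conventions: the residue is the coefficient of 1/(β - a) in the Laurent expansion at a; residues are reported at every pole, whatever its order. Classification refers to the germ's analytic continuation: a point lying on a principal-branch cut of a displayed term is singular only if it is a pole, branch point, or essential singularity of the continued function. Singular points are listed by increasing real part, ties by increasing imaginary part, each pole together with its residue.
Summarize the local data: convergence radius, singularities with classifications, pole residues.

Radius of convergence at 0: 7/4.
At 7/4: a pole of order 1; residue 220/299.
At 12/5: a pole of order 1; residue -220/299.

Denominator factor (β - 12/5): pole of order 1 at 12/5, modulus 12/5.
Denominator factor (β - 7/4): pole of order 1 at 7/4, modulus 7/4.
The radius of convergence is the smallest modulus among the singular points: 7/4.
At the order-1 pole 7/4 set g(β) = (β - (7/4))*f(β) = -11/(23*(β - 12/5)).
Simple pole: residue = g(a) at a = 7/4, which is 220/299.
At the order-1 pole 12/5 set g(β) = (β - (12/5))*f(β) = -11/(23*(β - 7/4)).
Simple pole: residue = g(a) at a = 12/5, which is -220/299.
List the singular points by increasing real part (a conjugate pair: the negative imaginary part first).


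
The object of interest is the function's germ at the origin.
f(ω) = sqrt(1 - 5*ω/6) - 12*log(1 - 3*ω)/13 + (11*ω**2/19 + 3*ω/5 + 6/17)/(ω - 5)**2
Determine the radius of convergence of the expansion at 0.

Denominator factor (ω - 5)^2: pole of order 2 at 5, modulus 5.
Branch term (1)*sqrt(1 - ω/(6/5)): its argument vanishes at ω = 6/5, a square-root branch point, modulus 6/5.
Branch term (-12/13)*log(1 - ω/(1/3)): its argument vanishes at ω = 1/3, a logarithmic branch point, modulus 1/3.
The radius of convergence is the smallest modulus among the singular points: 1/3.

The radius of convergence is 1/3.


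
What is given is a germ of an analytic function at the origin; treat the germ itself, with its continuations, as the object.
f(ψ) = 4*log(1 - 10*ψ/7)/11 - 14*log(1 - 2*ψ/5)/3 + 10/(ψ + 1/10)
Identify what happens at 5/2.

The term (-14/3)*log(1 - ψ/(5/2)) has argument 1 - 5/2/(5/2) = 0 at 5/2: a logarithmic (infinitely-sheeted) branch point; the remaining terms are analytic or single-valued there.

The point is a logarithmic branch point.


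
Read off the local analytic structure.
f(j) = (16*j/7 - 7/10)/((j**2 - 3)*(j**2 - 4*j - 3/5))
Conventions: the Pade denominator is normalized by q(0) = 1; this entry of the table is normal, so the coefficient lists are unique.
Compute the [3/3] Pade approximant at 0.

The Pade approximant has numerator coefficients [-7/18, 1099096427/923769084, 5495482135/22632342558, 5495482135/90529370232]; denominator coefficients [1, 22220105077/3233191794, -937736299/1616595897, -44928827129/19399150764].

Taylor coefficients needed (expand at 0): a_0 = -7/18, a_1 = 730/189, a_2 = -15041/567, a_3 = 312490/1701, a_4 = -12951271/10206, a_5 = 134202220/15309, a_6 = -2781179594/45927.
Write the denominator as Q(j) = 1 + q1*j + q2*j^2 + q3*j^3. Requiring Q*f - P = O(j^7) with deg P <= 3 kills the coefficients of j^4..j^6 in Q*f:
  j^4: a_4 + q1*a_3 + q2*a_2 + q3*a_1 = 0, i.e. -12951271/10206 + (312490/1701)*q1 + (-15041/567)*q2 + (730/189)*q3 = 0.
  j^5: a_5 + q1*a_4 + q2*a_3 + q3*a_2 = 0, i.e. 134202220/15309 + (-12951271/10206)*q1 + (312490/1701)*q2 + (-15041/567)*q3 = 0.
  j^6: a_6 + q1*a_5 + q2*a_4 + q3*a_3 = 0, i.e. -2781179594/45927 + (134202220/15309)*q1 + (-12951271/10206)*q2 + (312490/1701)*q3 = 0.
Solving this linear system: q1 = 22220105077/3233191794, q2 = -937736299/1616595897, q3 = -44928827129/19399150764.
The numerator is Q*f truncated at degree 3: P0 = a_0 = -7/18; P1 = a_1 + q1*a_0 = 1099096427/923769084; P2 = a_2 + q1*a_1 + q2*a_0 = 5495482135/22632342558; P3 = a_3 + q1*a_2 + q2*a_1 + q3*a_0 = 5495482135/90529370232.


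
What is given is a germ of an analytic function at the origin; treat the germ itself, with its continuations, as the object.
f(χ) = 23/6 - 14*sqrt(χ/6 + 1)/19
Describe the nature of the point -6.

The term (-14/19)*sqrt(1 - χ/(-6)) has argument 1 - -6/(-6) = 0 at -6: a square-root (algebraic, two-sheeted) branch point; the remaining terms are analytic or single-valued there.

The point is an algebraic (square-root) branch point.


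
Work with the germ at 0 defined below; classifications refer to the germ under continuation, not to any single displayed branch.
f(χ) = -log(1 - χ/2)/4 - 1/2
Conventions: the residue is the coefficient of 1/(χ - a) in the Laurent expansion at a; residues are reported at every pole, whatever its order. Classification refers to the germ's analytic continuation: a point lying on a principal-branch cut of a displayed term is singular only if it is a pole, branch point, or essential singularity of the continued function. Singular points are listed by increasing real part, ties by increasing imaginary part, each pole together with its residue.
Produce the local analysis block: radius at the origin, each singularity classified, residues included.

Branch term (-1/4)*log(1 - χ/(2)): its argument vanishes at χ = 2, a logarithmic branch point, modulus 2.
The radius of convergence is the smallest modulus among the singular points: 2.

Radius of convergence at 0: 2.
At 2: a logarithmic branch point.


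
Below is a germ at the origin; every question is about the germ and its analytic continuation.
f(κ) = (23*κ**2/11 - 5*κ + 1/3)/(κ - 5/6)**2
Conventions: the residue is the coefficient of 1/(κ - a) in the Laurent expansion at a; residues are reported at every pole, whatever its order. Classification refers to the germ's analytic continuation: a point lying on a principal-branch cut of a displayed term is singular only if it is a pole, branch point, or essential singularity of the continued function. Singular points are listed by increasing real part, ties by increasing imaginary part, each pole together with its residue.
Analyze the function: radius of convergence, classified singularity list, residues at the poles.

Radius of convergence at 0: 5/6.
At 5/6: a pole of order 2; residue -50/33.

Denominator factor (κ - 5/6)^2: pole of order 2 at 5/6, modulus 5/6.
The radius of convergence is the smallest modulus among the singular points: 5/6.
At the order-2 pole 5/6 set g(κ) = (κ - (5/6))^2*f(κ) = 23*κ**2/11 - 5*κ + 1/3.
Order-2 pole: residue = g'(a); g'(5/6) = -50/33, so the residue is -50/33.


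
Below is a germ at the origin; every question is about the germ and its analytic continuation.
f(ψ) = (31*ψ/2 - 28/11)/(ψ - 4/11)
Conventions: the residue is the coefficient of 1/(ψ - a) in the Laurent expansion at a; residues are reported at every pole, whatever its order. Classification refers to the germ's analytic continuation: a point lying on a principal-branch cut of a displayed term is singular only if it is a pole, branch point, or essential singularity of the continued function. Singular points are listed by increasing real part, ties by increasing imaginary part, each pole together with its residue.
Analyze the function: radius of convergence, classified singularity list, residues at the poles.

Denominator factor (ψ - 4/11): pole of order 1 at 4/11, modulus 4/11.
The radius of convergence is the smallest modulus among the singular points: 4/11.
At the order-1 pole 4/11 set g(ψ) = (ψ - (4/11))*f(ψ) = 31*ψ/2 - 28/11.
Simple pole: residue = g(a) at a = 4/11, which is 34/11.

Radius of convergence at 0: 4/11.
At 4/11: a pole of order 1; residue 34/11.


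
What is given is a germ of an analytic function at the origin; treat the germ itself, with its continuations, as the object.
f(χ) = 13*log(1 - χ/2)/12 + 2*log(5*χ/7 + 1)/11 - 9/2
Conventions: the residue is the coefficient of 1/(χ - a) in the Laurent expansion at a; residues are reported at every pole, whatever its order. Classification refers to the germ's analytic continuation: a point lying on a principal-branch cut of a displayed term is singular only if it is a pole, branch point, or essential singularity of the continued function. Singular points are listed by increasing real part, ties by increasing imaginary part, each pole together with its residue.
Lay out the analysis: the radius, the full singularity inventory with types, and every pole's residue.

Radius of convergence at 0: 7/5.
At -7/5: a logarithmic branch point.
At 2: a logarithmic branch point.

Branch term (2/11)*log(1 - χ/(-7/5)): its argument vanishes at χ = -7/5, a logarithmic branch point, modulus 7/5.
Branch term (13/12)*log(1 - χ/(2)): its argument vanishes at χ = 2, a logarithmic branch point, modulus 2.
The radius of convergence is the smallest modulus among the singular points: 7/5.
List the singular points by increasing real part (a conjugate pair: the negative imaginary part first).


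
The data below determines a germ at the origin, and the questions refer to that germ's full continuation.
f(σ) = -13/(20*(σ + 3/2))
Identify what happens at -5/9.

The point is a regular point.

Denominator factors: σ + 3/2 = 17/18 at σ = -5/9 — none vanishes.
So the germ continues analytically to -5/9.


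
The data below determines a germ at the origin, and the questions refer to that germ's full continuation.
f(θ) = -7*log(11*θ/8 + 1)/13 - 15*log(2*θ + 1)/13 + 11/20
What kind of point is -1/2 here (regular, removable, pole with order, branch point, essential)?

The term (-15/13)*log(1 - θ/(-1/2)) has argument 1 - -1/2/(-1/2) = 0 at -1/2: a logarithmic (infinitely-sheeted) branch point; the remaining terms are analytic or single-valued there.

The point is a logarithmic branch point.


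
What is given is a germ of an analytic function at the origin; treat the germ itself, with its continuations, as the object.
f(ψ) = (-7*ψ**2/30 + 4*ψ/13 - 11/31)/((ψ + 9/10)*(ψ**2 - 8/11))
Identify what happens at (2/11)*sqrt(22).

The denominator factor ψ**2 - 8/11 vanishes at (2/11)*sqrt(22) and appears to the power 1; the numerator there equals -2683/5115 + (8/143)*sqrt(22), nonzero, and no other factor vanishes.
Hence a pole whose order is the multiplicity, 1.

The point is a pole of order 1.


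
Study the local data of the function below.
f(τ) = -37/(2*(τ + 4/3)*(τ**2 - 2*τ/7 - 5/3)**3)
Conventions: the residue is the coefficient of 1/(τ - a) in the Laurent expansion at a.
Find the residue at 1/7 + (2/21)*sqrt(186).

The residue is 9251739/119164 - (1399068531/244047872)*sqrt(186).

The factor τ**2 - 2*τ/7 - 5/3 splits as (τ - a)(τ - a') with a = 1/7 + (2/21)*sqrt(186), a' = 1/7 - (2/21)*sqrt(186). At the order-3 pole a set g(τ) = (τ - a)^3*f(τ) = [-37/(2*(τ + 4/3))] / (τ - a')^3.
Order-3 pole: residue = g''(a)/2; g''(1/7 + (2/21)*sqrt(186)) = 9251739/59582 - (1399068531/122023936)*sqrt(186), so the residue is 9251739/119164 - (1399068531/244047872)*sqrt(186).


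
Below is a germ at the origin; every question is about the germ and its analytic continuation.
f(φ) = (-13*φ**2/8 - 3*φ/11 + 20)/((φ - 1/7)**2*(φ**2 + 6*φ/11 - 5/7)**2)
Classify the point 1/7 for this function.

The denominator factor φ - 1/7 vanishes at 1/7 and appears to the power 2; the numerator there equals 85929/4312, nonzero, and no other factor vanishes.
Hence a pole whose order is the multiplicity, 2.

The point is a pole of order 2.


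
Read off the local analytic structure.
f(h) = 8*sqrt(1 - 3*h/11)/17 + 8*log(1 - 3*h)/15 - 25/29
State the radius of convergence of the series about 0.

Branch term (8/17)*sqrt(1 - h/(11/3)): its argument vanishes at h = 11/3, a square-root branch point, modulus 11/3.
Branch term (8/15)*log(1 - h/(1/3)): its argument vanishes at h = 1/3, a logarithmic branch point, modulus 1/3.
The radius of convergence is the smallest modulus among the singular points: 1/3.

The radius of convergence is 1/3.


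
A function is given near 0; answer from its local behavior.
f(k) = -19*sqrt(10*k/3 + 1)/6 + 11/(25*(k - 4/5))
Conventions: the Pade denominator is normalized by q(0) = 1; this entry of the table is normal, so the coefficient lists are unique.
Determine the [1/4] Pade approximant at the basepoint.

The Pade approximant has numerator coefficients [-223/60, -718508303581/67124775768]; denominator coefficients [1, 42792426505/33562387884, -18363098725/16781193942, 428322783125/604122981912, -596003696875/453092236434].

Taylor coefficients needed (expand at 0): a_0 = -223/60, a_1 = -859/144, a_2 = 6115/1728, a_3 = -174275/20736, a_4 = 3465875/248832, a_5 = -111411875/2985984.
Write the denominator as Q(k) = 1 + q1*k + q2*k^2 + q3*k^3 + q4*k^4. Requiring Q*f - P = O(k^6) with deg P <= 1 kills the coefficients of k^2..k^5 in Q*f:
  k^2: a_2 + q1*a_1 + q2*a_0 = 0, i.e. 6115/1728 + (-859/144)*q1 + (-223/60)*q2 = 0.
  k^3: a_3 + q1*a_2 + q2*a_1 + q3*a_0 = 0, i.e. -174275/20736 + (6115/1728)*q1 + (-859/144)*q2 + (-223/60)*q3 = 0.
  k^4: a_4 + q1*a_3 + q2*a_2 + q3*a_1 + q4*a_0 = 0, i.e. 3465875/248832 + (-174275/20736)*q1 + (6115/1728)*q2 + (-859/144)*q3 + (-223/60)*q4 = 0.
  k^5: a_5 + q1*a_4 + q2*a_3 + q3*a_2 + q4*a_1 = 0, i.e. -111411875/2985984 + (3465875/248832)*q1 + (-174275/20736)*q2 + (6115/1728)*q3 + (-859/144)*q4 = 0.
Solving this linear system: q1 = 42792426505/33562387884, q2 = -18363098725/16781193942, q3 = 428322783125/604122981912, q4 = -596003696875/453092236434.
The numerator is Q*f truncated at degree 1: P0 = a_0 = -223/60; P1 = a_1 + q1*a_0 = -718508303581/67124775768.


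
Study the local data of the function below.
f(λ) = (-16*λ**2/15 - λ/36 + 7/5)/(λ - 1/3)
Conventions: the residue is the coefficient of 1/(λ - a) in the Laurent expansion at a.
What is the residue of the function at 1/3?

At the order-1 pole 1/3 set g(λ) = (λ - (1/3))*f(λ) = -16*λ**2/15 - λ/36 + 7/5.
Simple pole: residue = g(a) at a = 1/3, which is 229/180.

The residue is 229/180.


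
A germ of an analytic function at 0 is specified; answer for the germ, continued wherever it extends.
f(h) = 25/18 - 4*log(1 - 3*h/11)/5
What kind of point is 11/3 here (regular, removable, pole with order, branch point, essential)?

The point is a logarithmic branch point.

The term (-4/5)*log(1 - h/(11/3)) has argument 1 - 11/3/(11/3) = 0 at 11/3: a logarithmic (infinitely-sheeted) branch point; the remaining terms are analytic or single-valued there.


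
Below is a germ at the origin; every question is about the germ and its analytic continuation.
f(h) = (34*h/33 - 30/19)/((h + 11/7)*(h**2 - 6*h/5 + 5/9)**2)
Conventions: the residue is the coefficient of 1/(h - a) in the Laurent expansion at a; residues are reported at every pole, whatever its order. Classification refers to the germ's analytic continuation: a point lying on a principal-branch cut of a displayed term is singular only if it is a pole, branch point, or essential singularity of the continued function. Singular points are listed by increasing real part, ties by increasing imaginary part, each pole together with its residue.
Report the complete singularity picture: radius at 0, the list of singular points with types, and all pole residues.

Radius of convergence at 0: (1/3)*sqrt(5).
At -11/7: a pole of order 1; residue -73856475/556916524.
At (3/5) - ((2/15)*sqrt(11))*i: a pole of order 2; residue (73856475/1113833048) - ((67526806725/156053872304)*sqrt(11))*i.
At (3/5) + ((2/15)*sqrt(11))*i: a pole of order 2; residue (73856475/1113833048) + ((67526806725/156053872304)*sqrt(11))*i.


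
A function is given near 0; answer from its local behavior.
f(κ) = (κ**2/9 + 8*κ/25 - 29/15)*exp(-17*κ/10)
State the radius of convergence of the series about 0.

The radius of convergence is infinite.

The factor exp(-17*κ/10) is entire and contributes no finite singular point.
The polynomial part has no poles.
No finite singular points: the Taylor series at 0 converges everywhere.


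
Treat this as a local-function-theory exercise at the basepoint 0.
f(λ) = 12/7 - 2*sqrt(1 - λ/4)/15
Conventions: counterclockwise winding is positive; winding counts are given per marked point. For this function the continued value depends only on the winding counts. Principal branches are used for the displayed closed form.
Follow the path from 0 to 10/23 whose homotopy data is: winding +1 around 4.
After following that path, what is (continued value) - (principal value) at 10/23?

The rational part is single-valued and drops out of the difference; each branch term changes only by its own monodromy.
(-2/15)*sqrt(1 - λ/(4)): winding +1 is odd, the square root flips sign, contributing -2*(-2/15)*sqrt(1 - (10/23)/(4)) = -2*(-2/15)*sqrt(41/46) = (2/345)*sqrt(1886).
Summing the contributions at λ = 10/23 gives (2/345)*sqrt(1886).

Continued minus principal equals (2/345)*sqrt(1886).


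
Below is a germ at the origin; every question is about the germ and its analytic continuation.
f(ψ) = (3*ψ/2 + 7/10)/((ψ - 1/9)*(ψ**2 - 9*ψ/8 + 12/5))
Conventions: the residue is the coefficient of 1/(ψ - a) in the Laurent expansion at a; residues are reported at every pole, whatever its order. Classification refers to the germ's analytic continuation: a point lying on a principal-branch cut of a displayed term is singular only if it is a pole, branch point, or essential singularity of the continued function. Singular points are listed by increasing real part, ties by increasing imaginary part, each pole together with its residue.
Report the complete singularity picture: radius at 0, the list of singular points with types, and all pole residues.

Radius of convergence at 0: 1/9.
At 1/9: a pole of order 1; residue 2808/7411.
At (9/16) - ((1/80)*sqrt(13335))*i: a pole of order 1; residue (-1404/7411) + ((33024/6588379)*sqrt(13335))*i.
At (9/16) + ((1/80)*sqrt(13335))*i: a pole of order 1; residue (-1404/7411) - ((33024/6588379)*sqrt(13335))*i.

Denominator factor (ψ - 1/9): pole of order 1 at 1/9, modulus 1/9.
Denominator factor (ψ**2 - 9*ψ/8 + 12/5): discriminant -2667/320, complex-conjugate roots (9/16) + ((1/80)*sqrt(13335))*i and (9/16) - ((1/80)*sqrt(13335))*i; poles of order 1, moduli (2/5)*sqrt(15) and (2/5)*sqrt(15).
The radius of convergence is the smallest modulus among the singular points: 1/9.
At the order-1 pole 1/9 set g(ψ) = (ψ - (1/9))*f(ψ) = (3*ψ/2 + 7/10)/(ψ**2 - 9*ψ/8 + 12/5).
Simple pole: residue = g(a) at a = 1/9, which is 2808/7411.
The factor ψ**2 - 9*ψ/8 + 12/5 splits as (ψ - a)(ψ - a') with a = (9/16) - ((1/80)*sqrt(13335))*i, a' = (9/16) + ((1/80)*sqrt(13335))*i. At the order-1 pole a set g(ψ) = (ψ - a)*f(ψ) = [(3*ψ/2 + 7/10)/(ψ - 1/9)] / (ψ - a').
Simple pole: residue = g(a) at a = (9/16) - ((1/80)*sqrt(13335))*i, which is (-1404/7411) + ((33024/6588379)*sqrt(13335))*i.
The factor ψ**2 - 9*ψ/8 + 12/5 splits as (ψ - a)(ψ - a') with a = (9/16) + ((1/80)*sqrt(13335))*i, a' = (9/16) - ((1/80)*sqrt(13335))*i. At the order-1 pole a set g(ψ) = (ψ - a)*f(ψ) = [(3*ψ/2 + 7/10)/(ψ - 1/9)] / (ψ - a').
Simple pole: residue = g(a) at a = (9/16) + ((1/80)*sqrt(13335))*i, which is (-1404/7411) - ((33024/6588379)*sqrt(13335))*i.
List the singular points by increasing real part (a conjugate pair: the negative imaginary part first).


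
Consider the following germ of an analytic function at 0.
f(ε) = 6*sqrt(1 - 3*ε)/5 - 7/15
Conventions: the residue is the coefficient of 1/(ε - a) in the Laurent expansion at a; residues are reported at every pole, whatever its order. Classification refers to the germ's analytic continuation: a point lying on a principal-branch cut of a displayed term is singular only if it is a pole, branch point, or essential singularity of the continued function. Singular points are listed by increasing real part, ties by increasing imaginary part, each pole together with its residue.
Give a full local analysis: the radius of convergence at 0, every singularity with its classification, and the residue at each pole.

Radius of convergence at 0: 1/3.
At 1/3: an algebraic (square-root) branch point.

Branch term (6/5)*sqrt(1 - ε/(1/3)): its argument vanishes at ε = 1/3, a square-root branch point, modulus 1/3.
The radius of convergence is the smallest modulus among the singular points: 1/3.


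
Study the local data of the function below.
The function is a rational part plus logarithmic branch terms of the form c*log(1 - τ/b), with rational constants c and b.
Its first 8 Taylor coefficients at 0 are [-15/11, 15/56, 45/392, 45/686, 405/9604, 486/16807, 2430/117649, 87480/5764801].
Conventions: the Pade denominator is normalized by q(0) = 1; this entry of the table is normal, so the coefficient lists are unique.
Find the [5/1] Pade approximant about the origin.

The Pade approximant has numerator coefficients [-15/11, 765/616, -15/196, -45/2744, -45/9604, -81/67228]; denominator coefficients [1, -5/7].

Taylor coefficients needed (read off): a_0 = -15/11, a_1 = 15/56, a_2 = 45/392, a_3 = 45/686, a_4 = 405/9604, a_5 = 486/16807, a_6 = 2430/117649.
Write the denominator as Q(τ) = 1 + q1*τ. Requiring Q*f - P = O(τ^7) with deg P <= 5 kills the coefficients of τ^6..τ^6 in Q*f:
  τ^6: a_6 + q1*a_5 = 0, i.e. 2430/117649 + (486/16807)*q1 = 0.
Solving this linear system: q1 = -5/7.
The numerator is Q*f truncated at degree 5: P0 = a_0 = -15/11; P1 = a_1 + q1*a_0 = 765/616; P2 = a_2 + q1*a_1 = -15/196; P3 = a_3 + q1*a_2 = -45/2744; P4 = a_4 + q1*a_3 = -45/9604; P5 = a_5 + q1*a_4 = -81/67228.


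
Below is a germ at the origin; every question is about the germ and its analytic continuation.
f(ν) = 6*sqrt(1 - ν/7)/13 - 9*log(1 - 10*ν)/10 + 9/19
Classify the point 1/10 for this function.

The term (-9/10)*log(1 - ν/(1/10)) has argument 1 - 1/10/(1/10) = 0 at 1/10: a logarithmic (infinitely-sheeted) branch point; the remaining terms are analytic or single-valued there.

The point is a logarithmic branch point.


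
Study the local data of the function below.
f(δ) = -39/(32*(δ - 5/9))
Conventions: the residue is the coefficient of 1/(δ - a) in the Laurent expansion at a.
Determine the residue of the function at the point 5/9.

At the order-1 pole 5/9 set g(δ) = (δ - (5/9))*f(δ) = -39/32.
Simple pole: residue = g(a) at a = 5/9, which is -39/32.

The residue is -39/32.


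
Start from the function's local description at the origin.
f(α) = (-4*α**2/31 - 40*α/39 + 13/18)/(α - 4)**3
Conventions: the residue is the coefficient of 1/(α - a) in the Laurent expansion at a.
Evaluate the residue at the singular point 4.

At the order-3 pole 4 set g(α) = (α - (4))^3*f(α) = -4*α**2/31 - 40*α/39 + 13/18.
Order-3 pole: residue = g''(a)/2; g''(4) = -8/31, so the residue is -4/31.

The residue is -4/31.


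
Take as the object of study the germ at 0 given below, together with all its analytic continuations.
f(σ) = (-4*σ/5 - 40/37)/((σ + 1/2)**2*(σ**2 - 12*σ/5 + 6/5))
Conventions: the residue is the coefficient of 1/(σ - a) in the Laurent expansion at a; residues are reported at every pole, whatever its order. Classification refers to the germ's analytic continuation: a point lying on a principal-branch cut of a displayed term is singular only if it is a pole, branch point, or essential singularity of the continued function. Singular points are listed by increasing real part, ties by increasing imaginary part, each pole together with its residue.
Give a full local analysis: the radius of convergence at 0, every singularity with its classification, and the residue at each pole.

Radius of convergence at 0: 1/2.
At -1/2: a pole of order 2; residue -65648/103933.
At 6/5 - (1/5)*sqrt(6): a pole of order 1; residue 32824/103933 + (106112/311799)*sqrt(6).
At 6/5 + (1/5)*sqrt(6): a pole of order 1; residue 32824/103933 - (106112/311799)*sqrt(6).

Denominator factor (σ**2 - 12*σ/5 + 6/5): discriminant 24/25, real irrational roots 6/5 + (1/5)*sqrt(6) and 6/5 - (1/5)*sqrt(6); poles of order 1, moduli 6/5 + (1/5)*sqrt(6) and 6/5 - (1/5)*sqrt(6).
Denominator factor (σ + 1/2)^2: pole of order 2 at -1/2, modulus 1/2.
The radius of convergence is the smallest modulus among the singular points: 1/2.
At the order-2 pole -1/2 set g(σ) = (σ - (-1/2))^2*f(σ) = (-4*σ/5 - 40/37)/(σ**2 - 12*σ/5 + 6/5).
Order-2 pole: residue = g'(a); g'(-1/2) = -65648/103933, so the residue is -65648/103933.
The factor σ**2 - 12*σ/5 + 6/5 splits as (σ - a)(σ - a') with a = 6/5 - (1/5)*sqrt(6), a' = 6/5 + (1/5)*sqrt(6). At the order-1 pole a set g(σ) = (σ - a)*f(σ) = [(-4*σ/5 - 40/37)/(σ + 1/2)**2] / (σ - a').
Simple pole: residue = g(a) at a = 6/5 - (1/5)*sqrt(6), which is 32824/103933 + (106112/311799)*sqrt(6).
The factor σ**2 - 12*σ/5 + 6/5 splits as (σ - a)(σ - a') with a = 6/5 + (1/5)*sqrt(6), a' = 6/5 - (1/5)*sqrt(6). At the order-1 pole a set g(σ) = (σ - a)*f(σ) = [(-4*σ/5 - 40/37)/(σ + 1/2)**2] / (σ - a').
Simple pole: residue = g(a) at a = 6/5 + (1/5)*sqrt(6), which is 32824/103933 - (106112/311799)*sqrt(6).
List the singular points by increasing real part (a conjugate pair: the negative imaginary part first).


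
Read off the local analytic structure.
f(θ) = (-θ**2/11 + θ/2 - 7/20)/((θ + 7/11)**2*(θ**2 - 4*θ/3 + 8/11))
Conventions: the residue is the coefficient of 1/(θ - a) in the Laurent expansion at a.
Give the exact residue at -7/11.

At the order-2 pole -7/11 set g(θ) = (θ - (-7/11))^2*f(θ) = (-θ**2/11 + θ/2 - 7/20)/(θ**2 - 4*θ/3 + 8/11).
Order-2 pole: residue = g'(a); g'(-7/11) = -406989/2584805, so the residue is -406989/2584805.

The residue is -406989/2584805.


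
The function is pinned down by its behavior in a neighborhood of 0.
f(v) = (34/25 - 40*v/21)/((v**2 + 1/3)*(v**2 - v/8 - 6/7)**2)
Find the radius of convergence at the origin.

The radius of convergence is (1/3)*sqrt(3).

Denominator factor (v**2 - v/8 - 6/7)^2: discriminant 1543/448, real irrational roots 1/16 + (1/112)*sqrt(10801) and 1/16 - (1/112)*sqrt(10801); poles of order 2, moduli 1/16 + (1/112)*sqrt(10801) and -1/16 + (1/112)*sqrt(10801).
Denominator factor (v**2 + 1/3): discriminant -4/3, complex-conjugate roots ((1/3)*sqrt(3))*i and -((1/3)*sqrt(3))*i; poles of order 1, moduli (1/3)*sqrt(3) and (1/3)*sqrt(3).
The radius of convergence is the smallest modulus among the singular points: (1/3)*sqrt(3).


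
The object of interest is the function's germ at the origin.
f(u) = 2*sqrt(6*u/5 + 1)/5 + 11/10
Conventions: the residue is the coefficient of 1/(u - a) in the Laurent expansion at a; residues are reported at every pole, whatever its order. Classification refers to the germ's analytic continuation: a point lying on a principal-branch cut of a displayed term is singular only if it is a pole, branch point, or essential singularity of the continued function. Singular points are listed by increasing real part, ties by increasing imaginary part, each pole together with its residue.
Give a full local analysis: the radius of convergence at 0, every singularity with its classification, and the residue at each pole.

Radius of convergence at 0: 5/6.
At -5/6: an algebraic (square-root) branch point.

Branch term (2/5)*sqrt(1 - u/(-5/6)): its argument vanishes at u = -5/6, a square-root branch point, modulus 5/6.
The radius of convergence is the smallest modulus among the singular points: 5/6.


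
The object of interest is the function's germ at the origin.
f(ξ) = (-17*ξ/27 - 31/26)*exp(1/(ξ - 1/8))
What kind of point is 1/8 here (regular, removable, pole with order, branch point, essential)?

The exponent 1/(ξ - (1/8)) has a pole at 1/8, so exp(1/(ξ - (1/8))) takes every nonzero value near it: an essential singularity (not a pole of any order).

The point is an essential singularity.


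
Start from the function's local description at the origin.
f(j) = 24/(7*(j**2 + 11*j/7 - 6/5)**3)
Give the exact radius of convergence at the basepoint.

The radius of convergence is -11/14 + (1/70)*sqrt(8905).

Denominator factor (j**2 + 11*j/7 - 6/5)^3: discriminant 1781/245, real irrational roots -11/14 + (1/70)*sqrt(8905) and -11/14 - (1/70)*sqrt(8905); poles of order 3, moduli -11/14 + (1/70)*sqrt(8905) and 11/14 + (1/70)*sqrt(8905).
The radius of convergence is the smallest modulus among the singular points: -11/14 + (1/70)*sqrt(8905).


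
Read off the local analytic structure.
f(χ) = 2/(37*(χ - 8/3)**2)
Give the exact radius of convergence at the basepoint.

The radius of convergence is 8/3.

Denominator factor (χ - 8/3)^2: pole of order 2 at 8/3, modulus 8/3.
The radius of convergence is the smallest modulus among the singular points: 8/3.


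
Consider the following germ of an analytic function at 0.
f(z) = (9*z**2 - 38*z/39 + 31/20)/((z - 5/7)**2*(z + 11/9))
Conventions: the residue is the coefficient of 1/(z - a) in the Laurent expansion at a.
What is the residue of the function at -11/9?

At the order-1 pole -11/9 set g(z) = (z - (-11/9))*f(z) = (9*z**2 - 38*z/39 + 31/20)/(z - 5/7)**2.
Simple pole: residue = g(a) at a = -11/9, which is 16702287/3869840.

The residue is 16702287/3869840.


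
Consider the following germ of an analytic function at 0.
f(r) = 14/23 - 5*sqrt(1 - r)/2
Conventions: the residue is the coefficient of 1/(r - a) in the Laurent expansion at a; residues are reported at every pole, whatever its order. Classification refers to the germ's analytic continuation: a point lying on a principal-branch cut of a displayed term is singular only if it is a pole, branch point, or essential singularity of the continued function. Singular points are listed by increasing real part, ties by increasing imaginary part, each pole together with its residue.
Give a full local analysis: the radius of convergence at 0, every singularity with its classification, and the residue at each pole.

Radius of convergence at 0: 1.
At 1: an algebraic (square-root) branch point.

Branch term (-5/2)*sqrt(1 - r/(1)): its argument vanishes at r = 1, a square-root branch point, modulus 1.
The radius of convergence is the smallest modulus among the singular points: 1.


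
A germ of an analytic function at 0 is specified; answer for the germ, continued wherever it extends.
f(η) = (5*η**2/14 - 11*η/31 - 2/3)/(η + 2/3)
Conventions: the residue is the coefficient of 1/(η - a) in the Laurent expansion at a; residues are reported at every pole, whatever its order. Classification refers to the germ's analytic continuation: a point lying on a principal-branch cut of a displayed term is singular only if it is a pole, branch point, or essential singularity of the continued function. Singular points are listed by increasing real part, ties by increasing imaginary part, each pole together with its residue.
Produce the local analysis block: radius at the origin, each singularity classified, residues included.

Denominator factor (η + 2/3): pole of order 1 at -2/3, modulus 2/3.
The radius of convergence is the smallest modulus among the singular points: 2/3.
At the order-1 pole -2/3 set g(η) = (η - (-2/3))*f(η) = 5*η**2/14 - 11*η/31 - 2/3.
Simple pole: residue = g(a) at a = -2/3, which is -530/1953.

Radius of convergence at 0: 2/3.
At -2/3: a pole of order 1; residue -530/1953.


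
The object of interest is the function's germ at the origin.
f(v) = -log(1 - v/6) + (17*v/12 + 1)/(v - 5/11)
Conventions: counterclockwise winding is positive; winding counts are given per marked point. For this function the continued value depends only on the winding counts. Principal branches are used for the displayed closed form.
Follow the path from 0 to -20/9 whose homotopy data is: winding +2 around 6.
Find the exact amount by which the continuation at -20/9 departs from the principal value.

The rational part is single-valued and drops out of the difference; each branch term changes only by its own monodromy.
(-1)*log(1 - v/(6)): each positive loop around 6 adds 2*pi*i to the log, so winding +2 contributes (-1)*(2)*2*pi*i = -(4)*pi*i.
Summing the contributions at v = -20/9 gives -(4)*pi*i.

Continued minus principal equals -(4)*pi*i.


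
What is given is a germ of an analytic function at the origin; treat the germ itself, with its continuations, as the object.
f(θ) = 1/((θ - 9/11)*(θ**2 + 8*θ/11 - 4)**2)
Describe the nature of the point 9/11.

The denominator factor θ - 9/11 vanishes at 9/11 and appears to the power 1; the numerator there equals 1, nonzero, and no other factor vanishes.
Hence a pole whose order is the multiplicity, 1.

The point is a pole of order 1.


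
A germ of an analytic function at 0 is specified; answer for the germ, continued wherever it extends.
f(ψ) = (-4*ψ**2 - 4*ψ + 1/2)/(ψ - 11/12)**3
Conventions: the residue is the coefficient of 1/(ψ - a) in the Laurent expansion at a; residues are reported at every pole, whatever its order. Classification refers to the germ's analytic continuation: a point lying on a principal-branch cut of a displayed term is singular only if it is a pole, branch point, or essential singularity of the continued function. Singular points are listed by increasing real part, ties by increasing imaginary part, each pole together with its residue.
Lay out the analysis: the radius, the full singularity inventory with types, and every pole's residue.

Denominator factor (ψ - 11/12)^3: pole of order 3 at 11/12, modulus 11/12.
The radius of convergence is the smallest modulus among the singular points: 11/12.
At the order-3 pole 11/12 set g(ψ) = (ψ - (11/12))^3*f(ψ) = -4*ψ**2 - 4*ψ + 1/2.
Order-3 pole: residue = g''(a)/2; g''(11/12) = -8, so the residue is -4.

Radius of convergence at 0: 11/12.
At 11/12: a pole of order 3; residue -4.


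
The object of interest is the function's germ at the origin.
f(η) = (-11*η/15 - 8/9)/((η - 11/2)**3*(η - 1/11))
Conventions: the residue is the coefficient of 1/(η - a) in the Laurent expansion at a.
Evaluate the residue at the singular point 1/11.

The residue is 457864/75832155.

At the order-1 pole 1/11 set g(η) = (η - (1/11))*f(η) = (-11*η/15 - 8/9)/(η - 11/2)**3.
Simple pole: residue = g(a) at a = 1/11, which is 457864/75832155.


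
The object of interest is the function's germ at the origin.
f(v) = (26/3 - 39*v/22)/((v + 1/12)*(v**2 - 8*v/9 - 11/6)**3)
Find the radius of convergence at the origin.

Denominator factor (v**2 - 8*v/9 - 11/6)^3: discriminant 658/81, real irrational roots 4/9 + (1/18)*sqrt(658) and 4/9 - (1/18)*sqrt(658); poles of order 3, moduli 4/9 + (1/18)*sqrt(658) and -4/9 + (1/18)*sqrt(658).
Denominator factor (v + 1/12): pole of order 1 at -1/12, modulus 1/12.
The radius of convergence is the smallest modulus among the singular points: 1/12.

The radius of convergence is 1/12.


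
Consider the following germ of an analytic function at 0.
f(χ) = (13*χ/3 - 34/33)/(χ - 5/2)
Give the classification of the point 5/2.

The denominator factor χ - 5/2 vanishes at 5/2 and appears to the power 1; the numerator there equals 647/66, nonzero, and no other factor vanishes.
Hence a pole whose order is the multiplicity, 1.

The point is a pole of order 1.


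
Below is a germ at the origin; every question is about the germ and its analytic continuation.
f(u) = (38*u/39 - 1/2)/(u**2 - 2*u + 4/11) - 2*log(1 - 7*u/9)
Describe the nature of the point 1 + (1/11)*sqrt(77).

The point is a pole of order 1.

The denominator factor u**2 - 2*u + 4/11 vanishes at 1 + (1/11)*sqrt(77) and appears to the power 1; the numerator there equals 37/78 + (38/429)*sqrt(77), nonzero, and no other factor vanishes.
The branch terms are analytic at this point.
Hence a pole whose order is the multiplicity, 1.


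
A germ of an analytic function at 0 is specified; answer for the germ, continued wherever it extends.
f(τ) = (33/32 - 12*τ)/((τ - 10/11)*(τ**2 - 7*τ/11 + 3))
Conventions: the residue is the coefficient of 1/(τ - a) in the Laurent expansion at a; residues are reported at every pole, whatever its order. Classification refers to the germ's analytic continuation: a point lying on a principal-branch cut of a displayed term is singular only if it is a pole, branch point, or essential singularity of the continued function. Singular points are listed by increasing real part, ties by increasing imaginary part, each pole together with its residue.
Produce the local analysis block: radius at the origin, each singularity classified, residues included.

Denominator factor (τ - 10/11): pole of order 1 at 10/11, modulus 10/11.
Denominator factor (τ**2 - 7*τ/11 + 3): discriminant -1403/121, complex-conjugate roots (7/22) + ((1/22)*sqrt(1403))*i and (7/22) - ((1/22)*sqrt(1403))*i; poles of order 1, moduli sqrt(3) and sqrt(3).
The radius of convergence is the smallest modulus among the singular points: 10/11.
The factor τ**2 - 7*τ/11 + 3 splits as (τ - a)(τ - a') with a = (7/22) - ((1/22)*sqrt(1403))*i, a' = (7/22) + ((1/22)*sqrt(1403))*i. At the order-1 pole a set g(τ) = (τ - a)*f(τ) = [(33/32 - 12*τ)/(τ - 10/11)] / (τ - a').
Simple pole: residue = g(a) at a = (7/22) - ((1/22)*sqrt(1403))*i, which is (12749/8384) - ((940951/11762752)*sqrt(1403))*i.
The factor τ**2 - 7*τ/11 + 3 splits as (τ - a)(τ - a') with a = (7/22) + ((1/22)*sqrt(1403))*i, a' = (7/22) - ((1/22)*sqrt(1403))*i. At the order-1 pole a set g(τ) = (τ - a)*f(τ) = [(33/32 - 12*τ)/(τ - 10/11)] / (τ - a').
Simple pole: residue = g(a) at a = (7/22) + ((1/22)*sqrt(1403))*i, which is (12749/8384) + ((940951/11762752)*sqrt(1403))*i.
At the order-1 pole 10/11 set g(τ) = (τ - (10/11))*f(τ) = (33/32 - 12*τ)/(τ**2 - 7*τ/11 + 3).
Simple pole: residue = g(a) at a = 10/11, which is -12749/4192.
List the singular points by increasing real part (a conjugate pair: the negative imaginary part first).

Radius of convergence at 0: 10/11.
At (7/22) - ((1/22)*sqrt(1403))*i: a pole of order 1; residue (12749/8384) - ((940951/11762752)*sqrt(1403))*i.
At (7/22) + ((1/22)*sqrt(1403))*i: a pole of order 1; residue (12749/8384) + ((940951/11762752)*sqrt(1403))*i.
At 10/11: a pole of order 1; residue -12749/4192.
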